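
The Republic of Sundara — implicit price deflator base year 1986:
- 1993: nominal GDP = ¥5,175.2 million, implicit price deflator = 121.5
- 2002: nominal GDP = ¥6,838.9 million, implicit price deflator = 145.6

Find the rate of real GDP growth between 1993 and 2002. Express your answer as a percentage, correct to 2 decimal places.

Real GDP 1993 = 5175.2 / 1.215 = 4259.42.
Real GDP 2002 = 6838.9 / 1.456 = 4697.05.
Real growth = 4697.05 / 4259.42 − 1 = 0.1027.

10.27%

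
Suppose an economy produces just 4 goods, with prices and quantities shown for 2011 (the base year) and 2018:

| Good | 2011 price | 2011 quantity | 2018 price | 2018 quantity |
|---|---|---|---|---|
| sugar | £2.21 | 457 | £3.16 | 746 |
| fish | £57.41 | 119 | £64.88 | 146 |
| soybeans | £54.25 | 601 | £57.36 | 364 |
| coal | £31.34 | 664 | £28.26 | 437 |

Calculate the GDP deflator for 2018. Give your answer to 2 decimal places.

Nominal GDP 2018 = 3.16·746 + 64.88·146 + 57.36·364 + 28.26·437 = 45058.50.
Real GDP 2018 (at 2011 prices) = 2.21·746 + 57.41·146 + 54.25·364 + 31.34·437 = 43473.10.
Deflator = Nominal/Real × 100 = 45058.50/43473.10 × 100 = 103.647.

103.65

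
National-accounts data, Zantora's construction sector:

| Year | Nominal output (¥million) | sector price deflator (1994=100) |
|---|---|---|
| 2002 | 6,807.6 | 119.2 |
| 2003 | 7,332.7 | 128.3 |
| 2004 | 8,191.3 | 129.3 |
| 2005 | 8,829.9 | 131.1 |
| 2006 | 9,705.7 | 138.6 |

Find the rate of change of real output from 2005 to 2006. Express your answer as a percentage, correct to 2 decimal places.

3.97%

Real output 2005 = 8829.9/1.311 = 6735.24.
Real output 2006 = 9705.7/1.386 = 7002.67.
Change = 7002.67/6735.24 − 1 = 0.0397.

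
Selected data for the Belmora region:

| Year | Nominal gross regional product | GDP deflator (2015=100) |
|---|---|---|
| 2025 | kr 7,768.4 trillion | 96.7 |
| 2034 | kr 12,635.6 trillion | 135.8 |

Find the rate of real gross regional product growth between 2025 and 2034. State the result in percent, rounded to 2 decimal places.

15.82%

Deflate each year: 2025 → 7768.4/0.967 = 8033.51; 2034 → 12635.6/1.358 = 9304.57.
So real gross regional product changed by 9304.57/8033.51 − 1 = 0.1582, i.e. 15.82%.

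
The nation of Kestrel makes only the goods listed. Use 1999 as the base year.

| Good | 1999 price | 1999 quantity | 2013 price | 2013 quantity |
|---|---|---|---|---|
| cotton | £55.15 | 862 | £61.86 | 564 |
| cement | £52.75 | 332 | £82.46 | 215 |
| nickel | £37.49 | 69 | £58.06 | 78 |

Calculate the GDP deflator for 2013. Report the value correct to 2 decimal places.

Nominal GDP 2013 = 61.86·564 + 82.46·215 + 58.06·78 = 57146.62.
Real GDP 2013 (at 1999 prices) = 55.15·564 + 52.75·215 + 37.49·78 = 45370.07.
Deflator = Nominal/Real × 100 = 57146.62/45370.07 × 100 = 125.957.

125.96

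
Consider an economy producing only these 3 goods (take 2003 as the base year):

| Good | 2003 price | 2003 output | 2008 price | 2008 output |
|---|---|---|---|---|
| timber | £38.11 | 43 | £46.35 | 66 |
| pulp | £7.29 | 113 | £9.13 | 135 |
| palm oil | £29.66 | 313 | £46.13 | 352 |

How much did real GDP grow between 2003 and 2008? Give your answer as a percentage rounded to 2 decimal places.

18.68%

Real GDP 2003 = Nominal GDP 2003 = 38.11·43 + 7.29·113 + 29.66·313 = 11746.08.
Real GDP 2008 (at 2003 prices) = 38.11·66 + 7.29·135 + 29.66·352 = 13939.73.
Real growth = 13939.73/11746.08 − 1 = 0.1868.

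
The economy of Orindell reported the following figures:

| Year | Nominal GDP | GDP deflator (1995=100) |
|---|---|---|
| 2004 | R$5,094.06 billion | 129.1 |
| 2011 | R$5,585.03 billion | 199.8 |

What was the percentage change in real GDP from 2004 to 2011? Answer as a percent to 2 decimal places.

-29.16%

Deflate each year: 2004 → 5094.06/1.291 = 3945.82; 2011 → 5585.03/1.998 = 2795.31.
So real GDP changed by 2795.31/3945.82 − 1 = -0.2916, i.e. -29.16%.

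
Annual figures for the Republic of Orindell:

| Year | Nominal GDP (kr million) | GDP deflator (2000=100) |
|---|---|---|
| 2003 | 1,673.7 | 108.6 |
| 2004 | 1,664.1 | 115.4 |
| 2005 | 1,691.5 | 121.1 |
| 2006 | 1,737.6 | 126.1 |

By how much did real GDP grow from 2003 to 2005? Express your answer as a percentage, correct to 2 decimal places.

-9.37%

Real GDP 2003 = 1673.7/1.086 = 1541.16.
Real GDP 2005 = 1691.5/1.211 = 1396.78.
Change = 1396.78/1541.16 − 1 = -0.0937.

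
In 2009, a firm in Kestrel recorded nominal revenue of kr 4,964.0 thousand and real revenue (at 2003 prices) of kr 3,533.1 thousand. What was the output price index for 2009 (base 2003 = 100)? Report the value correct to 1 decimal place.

140.5

output price index = (Nominal / Real) × 100 = 4964.0 / 3533.1 × 100 = 140.50.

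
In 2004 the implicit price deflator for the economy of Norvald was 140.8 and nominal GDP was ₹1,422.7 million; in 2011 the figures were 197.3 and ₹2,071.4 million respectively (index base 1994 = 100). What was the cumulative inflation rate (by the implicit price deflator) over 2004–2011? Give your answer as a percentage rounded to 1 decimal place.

40.1%

Price-level change = 197.3 / 140.8 − 1 = 0.4013.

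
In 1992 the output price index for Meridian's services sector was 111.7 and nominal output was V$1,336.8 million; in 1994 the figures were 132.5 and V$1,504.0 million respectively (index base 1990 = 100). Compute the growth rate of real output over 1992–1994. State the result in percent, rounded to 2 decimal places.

Deflate each year: 1992 → 1336.8/1.117 = 1196.78; 1994 → 1504.0/1.325 = 1135.09.
So real output changed by 1135.09/1196.78 − 1 = -0.0515, i.e. -5.15%.

-5.15%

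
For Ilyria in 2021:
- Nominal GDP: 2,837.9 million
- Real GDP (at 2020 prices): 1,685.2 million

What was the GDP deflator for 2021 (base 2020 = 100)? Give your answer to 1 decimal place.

168.4

GDP deflator = (Nominal / Real) × 100 = 2837.9 / 1685.2 × 100 = 168.40.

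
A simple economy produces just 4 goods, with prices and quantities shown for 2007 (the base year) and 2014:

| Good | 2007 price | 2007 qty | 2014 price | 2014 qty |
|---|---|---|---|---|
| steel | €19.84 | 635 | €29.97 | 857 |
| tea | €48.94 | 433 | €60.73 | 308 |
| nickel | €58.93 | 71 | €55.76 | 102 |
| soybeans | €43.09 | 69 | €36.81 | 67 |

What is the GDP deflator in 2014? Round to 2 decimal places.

128.23

Nominal GDP 2014 = 29.97·857 + 60.73·308 + 55.76·102 + 36.81·67 = 52542.92.
Real GDP 2014 (at 2007 prices) = 19.84·857 + 48.94·308 + 58.93·102 + 43.09·67 = 40974.29.
Deflator = Nominal/Real × 100 = 52542.92/40974.29 × 100 = 128.234.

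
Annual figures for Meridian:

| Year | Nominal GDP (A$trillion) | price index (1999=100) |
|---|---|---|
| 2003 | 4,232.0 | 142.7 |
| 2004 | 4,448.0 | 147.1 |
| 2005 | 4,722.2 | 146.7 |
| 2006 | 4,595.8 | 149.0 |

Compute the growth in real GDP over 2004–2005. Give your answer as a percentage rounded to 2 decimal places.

6.45%

Real GDP 2004 = 4448.0/1.471 = 3023.79.
Real GDP 2005 = 4722.2/1.467 = 3218.95.
Change = 3218.95/3023.79 − 1 = 0.0645.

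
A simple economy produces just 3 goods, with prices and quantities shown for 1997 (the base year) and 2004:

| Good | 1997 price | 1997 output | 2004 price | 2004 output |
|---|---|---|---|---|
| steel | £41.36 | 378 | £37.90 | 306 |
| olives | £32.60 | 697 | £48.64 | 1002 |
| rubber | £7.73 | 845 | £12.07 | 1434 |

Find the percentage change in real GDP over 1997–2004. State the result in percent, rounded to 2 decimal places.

25.66%

Real GDP 1997 = Nominal GDP 1997 = 41.36·378 + 32.60·697 + 7.73·845 = 44888.13.
Real GDP 2004 (at 1997 prices) = 41.36·306 + 32.60·1002 + 7.73·1434 = 56406.18.
Real growth = 56406.18/44888.13 − 1 = 0.2566.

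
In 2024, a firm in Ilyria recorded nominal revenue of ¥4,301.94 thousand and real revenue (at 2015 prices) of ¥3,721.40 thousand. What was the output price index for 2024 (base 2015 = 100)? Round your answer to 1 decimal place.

output price index = (Nominal / Real) × 100 = 4301.94 / 3721.40 × 100 = 115.60.

115.6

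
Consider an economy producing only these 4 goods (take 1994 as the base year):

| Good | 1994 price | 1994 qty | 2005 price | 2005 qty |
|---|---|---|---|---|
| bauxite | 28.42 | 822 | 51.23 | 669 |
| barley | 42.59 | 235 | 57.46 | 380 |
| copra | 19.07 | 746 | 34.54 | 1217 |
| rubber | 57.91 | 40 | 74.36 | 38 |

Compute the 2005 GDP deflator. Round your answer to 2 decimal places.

166.60

Nominal GDP 2005 = 51.23·669 + 57.46·380 + 34.54·1217 + 74.36·38 = 100968.53.
Real GDP 2005 (at 1994 prices) = 28.42·669 + 42.59·380 + 19.07·1217 + 57.91·38 = 60605.95.
Deflator = Nominal/Real × 100 = 100968.53/60605.95 × 100 = 166.598.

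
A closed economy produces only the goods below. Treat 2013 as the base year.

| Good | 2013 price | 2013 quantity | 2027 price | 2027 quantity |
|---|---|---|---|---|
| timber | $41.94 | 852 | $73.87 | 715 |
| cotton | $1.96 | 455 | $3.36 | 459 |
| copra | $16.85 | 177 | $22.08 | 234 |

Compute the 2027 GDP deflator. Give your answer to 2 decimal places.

170.91

Nominal GDP 2027 = 73.87·715 + 3.36·459 + 22.08·234 = 59526.01.
Real GDP 2027 (at 2013 prices) = 41.94·715 + 1.96·459 + 16.85·234 = 34829.64.
Deflator = Nominal/Real × 100 = 59526.01/34829.64 × 100 = 170.906.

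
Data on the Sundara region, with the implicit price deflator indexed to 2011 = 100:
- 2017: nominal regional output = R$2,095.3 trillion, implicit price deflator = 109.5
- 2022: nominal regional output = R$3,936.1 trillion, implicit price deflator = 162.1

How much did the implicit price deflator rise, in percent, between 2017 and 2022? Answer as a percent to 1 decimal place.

Price-level change = 162.1 / 109.5 − 1 = 0.4804.

48.0%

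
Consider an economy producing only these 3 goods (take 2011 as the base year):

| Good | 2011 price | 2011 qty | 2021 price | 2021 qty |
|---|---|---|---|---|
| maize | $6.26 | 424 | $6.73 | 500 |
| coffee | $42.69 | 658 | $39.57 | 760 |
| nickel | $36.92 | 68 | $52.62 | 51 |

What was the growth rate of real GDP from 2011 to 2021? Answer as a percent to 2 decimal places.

12.64%

Real GDP 2011 = Nominal GDP 2011 = 6.26·424 + 42.69·658 + 36.92·68 = 33254.82.
Real GDP 2021 (at 2011 prices) = 6.26·500 + 42.69·760 + 36.92·51 = 37457.32.
Real growth = 37457.32/33254.82 − 1 = 0.1264.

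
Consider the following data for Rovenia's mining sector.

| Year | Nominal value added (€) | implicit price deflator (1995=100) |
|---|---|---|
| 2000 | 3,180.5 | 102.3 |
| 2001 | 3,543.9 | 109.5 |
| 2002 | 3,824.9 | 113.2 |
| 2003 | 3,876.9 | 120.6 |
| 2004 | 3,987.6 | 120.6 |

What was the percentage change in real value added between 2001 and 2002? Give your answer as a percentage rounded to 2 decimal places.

Real value added 2001 = 3543.9/1.095 = 3236.44.
Real value added 2002 = 3824.9/1.132 = 3378.89.
Change = 3378.89/3236.44 − 1 = 0.0440.

4.40%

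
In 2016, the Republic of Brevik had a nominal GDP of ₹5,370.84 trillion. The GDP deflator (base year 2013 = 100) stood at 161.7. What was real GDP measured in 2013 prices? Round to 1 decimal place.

Real GDP = Nominal / (GDP deflator/100) = 5370.84 / 1.617 = 3321.48.

₹3,321.5 trillion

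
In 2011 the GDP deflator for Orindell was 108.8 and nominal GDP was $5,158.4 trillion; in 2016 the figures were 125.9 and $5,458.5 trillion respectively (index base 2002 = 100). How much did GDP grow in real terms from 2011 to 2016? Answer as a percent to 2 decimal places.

Deflate each year: 2011 → 5158.4/1.088 = 4741.18; 2016 → 5458.5/1.259 = 4335.58.
So real GDP changed by 4335.58/4741.18 − 1 = -0.0855, i.e. -8.55%.

-8.55%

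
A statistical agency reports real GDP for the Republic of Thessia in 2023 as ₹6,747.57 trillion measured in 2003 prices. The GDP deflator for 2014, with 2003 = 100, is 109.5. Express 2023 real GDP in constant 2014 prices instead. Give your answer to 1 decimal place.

Real GDP in 2014 prices = Real GDP in 2003 prices × (P_2014/P_2003) = 6747.57 × 1.095 = 7388.59.

₹7,388.6 trillion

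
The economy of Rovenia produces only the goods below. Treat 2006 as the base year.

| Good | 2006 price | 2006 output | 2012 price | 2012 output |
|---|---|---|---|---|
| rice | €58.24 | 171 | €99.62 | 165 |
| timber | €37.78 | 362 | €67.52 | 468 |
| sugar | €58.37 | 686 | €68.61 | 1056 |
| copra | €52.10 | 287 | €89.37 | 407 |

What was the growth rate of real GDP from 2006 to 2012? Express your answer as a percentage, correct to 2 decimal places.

Real GDP 2006 = Nominal GDP 2006 = 58.24·171 + 37.78·362 + 58.37·686 + 52.10·287 = 78629.92.
Real GDP 2012 (at 2006 prices) = 58.24·165 + 37.78·468 + 58.37·1056 + 52.10·407 = 110134.06.
Real growth = 110134.06/78629.92 − 1 = 0.4007.

40.07%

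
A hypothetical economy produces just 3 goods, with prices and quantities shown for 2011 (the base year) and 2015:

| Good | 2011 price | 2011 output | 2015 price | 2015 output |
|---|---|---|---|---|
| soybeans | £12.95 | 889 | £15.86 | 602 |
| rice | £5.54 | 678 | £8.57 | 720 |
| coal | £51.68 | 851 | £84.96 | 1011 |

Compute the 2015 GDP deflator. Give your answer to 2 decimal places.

158.69

Nominal GDP 2015 = 15.86·602 + 8.57·720 + 84.96·1011 = 101612.68.
Real GDP 2015 (at 2011 prices) = 12.95·602 + 5.54·720 + 51.68·1011 = 64033.18.
Deflator = Nominal/Real × 100 = 101612.68/64033.18 × 100 = 158.688.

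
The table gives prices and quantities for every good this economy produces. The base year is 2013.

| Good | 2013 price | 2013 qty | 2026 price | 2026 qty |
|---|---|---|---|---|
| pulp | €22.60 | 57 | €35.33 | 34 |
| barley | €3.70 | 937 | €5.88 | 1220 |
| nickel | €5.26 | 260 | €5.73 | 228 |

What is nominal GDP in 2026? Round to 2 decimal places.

€9681.26

Nominal GDP 2026 = Σ (p_2026 × q_2026) = 35.33·34 + 5.88·1220 + 5.73·228 = 9681.26.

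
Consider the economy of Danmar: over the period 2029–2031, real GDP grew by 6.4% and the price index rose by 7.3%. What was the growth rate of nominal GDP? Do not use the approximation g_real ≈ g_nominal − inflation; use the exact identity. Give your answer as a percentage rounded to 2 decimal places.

14.17%

(1 + g_nom) = (1 + g_real)(1 + π) = 1.0640 × 1.0730 = 1.14167.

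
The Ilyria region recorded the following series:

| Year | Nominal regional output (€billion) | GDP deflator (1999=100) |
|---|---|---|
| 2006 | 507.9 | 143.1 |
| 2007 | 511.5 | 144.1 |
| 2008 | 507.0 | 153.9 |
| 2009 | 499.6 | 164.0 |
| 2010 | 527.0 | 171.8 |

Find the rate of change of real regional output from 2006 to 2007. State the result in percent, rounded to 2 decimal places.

0.01%

Real regional output 2006 = 507.9/1.431 = 354.93.
Real regional output 2007 = 511.5/1.441 = 354.96.
Change = 354.96/354.93 − 1 = 0.0001.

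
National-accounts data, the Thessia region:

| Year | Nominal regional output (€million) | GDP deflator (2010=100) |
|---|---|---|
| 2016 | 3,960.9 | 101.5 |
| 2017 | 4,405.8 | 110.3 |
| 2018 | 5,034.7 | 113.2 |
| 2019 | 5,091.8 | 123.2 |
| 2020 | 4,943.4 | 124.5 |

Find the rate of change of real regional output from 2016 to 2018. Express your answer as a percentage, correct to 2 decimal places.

Real regional output 2016 = 3960.9/1.015 = 3902.36.
Real regional output 2018 = 5034.7/1.132 = 4447.61.
Change = 4447.61/3902.36 − 1 = 0.1397.

13.97%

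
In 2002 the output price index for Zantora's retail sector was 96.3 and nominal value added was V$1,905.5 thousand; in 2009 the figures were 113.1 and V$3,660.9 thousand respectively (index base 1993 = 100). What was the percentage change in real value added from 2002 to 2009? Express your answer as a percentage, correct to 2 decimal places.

Deflate each year: 2002 → 1905.5/0.963 = 1978.71; 2009 → 3660.9/1.131 = 3236.87.
So real value added changed by 3236.87/1978.71 − 1 = 0.6358, i.e. 63.58%.

63.58%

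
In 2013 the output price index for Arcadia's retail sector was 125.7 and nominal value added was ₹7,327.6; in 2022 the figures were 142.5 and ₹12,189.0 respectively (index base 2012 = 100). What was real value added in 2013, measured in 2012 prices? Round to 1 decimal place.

₹5,829.4

Real value added = Nominal / (output price index/100) = 7327.6 / 1.257 = 5829.44.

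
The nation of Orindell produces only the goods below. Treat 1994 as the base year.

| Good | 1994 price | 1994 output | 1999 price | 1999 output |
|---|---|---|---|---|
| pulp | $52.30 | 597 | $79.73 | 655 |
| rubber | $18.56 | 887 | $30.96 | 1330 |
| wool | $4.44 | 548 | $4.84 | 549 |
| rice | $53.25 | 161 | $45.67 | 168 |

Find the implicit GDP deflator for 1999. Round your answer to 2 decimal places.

Nominal GDP 1999 = 79.73·655 + 30.96·1330 + 4.84·549 + 45.67·168 = 103729.67.
Real GDP 1999 (at 1994 prices) = 52.30·655 + 18.56·1330 + 4.44·549 + 53.25·168 = 70324.86.
Deflator = Nominal/Real × 100 = 103729.67/70324.86 × 100 = 147.501.

147.50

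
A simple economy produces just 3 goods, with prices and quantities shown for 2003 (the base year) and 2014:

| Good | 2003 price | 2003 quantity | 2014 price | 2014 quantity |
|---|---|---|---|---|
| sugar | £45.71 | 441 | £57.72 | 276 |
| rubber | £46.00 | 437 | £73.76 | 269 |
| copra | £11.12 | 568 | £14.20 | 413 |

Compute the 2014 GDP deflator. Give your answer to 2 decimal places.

140.75

Nominal GDP 2014 = 57.72·276 + 73.76·269 + 14.20·413 = 41636.76.
Real GDP 2014 (at 2003 prices) = 45.71·276 + 46.00·269 + 11.12·413 = 29582.52.
Deflator = Nominal/Real × 100 = 41636.76/29582.52 × 100 = 140.748.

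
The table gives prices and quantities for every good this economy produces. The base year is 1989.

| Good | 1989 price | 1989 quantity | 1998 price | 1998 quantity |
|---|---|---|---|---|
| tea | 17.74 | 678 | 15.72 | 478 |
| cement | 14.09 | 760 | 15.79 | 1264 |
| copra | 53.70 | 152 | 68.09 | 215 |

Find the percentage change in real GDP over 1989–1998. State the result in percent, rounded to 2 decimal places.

22.45%

Real GDP 1989 = Nominal GDP 1989 = 17.74·678 + 14.09·760 + 53.70·152 = 30898.52.
Real GDP 1998 (at 1989 prices) = 17.74·478 + 14.09·1264 + 53.70·215 = 37834.98.
Real growth = 37834.98/30898.52 − 1 = 0.2245.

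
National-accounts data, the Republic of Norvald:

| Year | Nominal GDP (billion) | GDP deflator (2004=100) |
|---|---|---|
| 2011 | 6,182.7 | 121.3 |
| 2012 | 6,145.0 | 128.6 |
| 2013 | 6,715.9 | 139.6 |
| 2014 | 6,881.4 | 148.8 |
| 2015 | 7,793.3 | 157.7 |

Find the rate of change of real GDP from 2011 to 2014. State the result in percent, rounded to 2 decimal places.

Real GDP 2011 = 6182.7/1.213 = 5097.03.
Real GDP 2014 = 6881.4/1.488 = 4624.60.
Change = 4624.60/5097.03 − 1 = -0.0927.

-9.27%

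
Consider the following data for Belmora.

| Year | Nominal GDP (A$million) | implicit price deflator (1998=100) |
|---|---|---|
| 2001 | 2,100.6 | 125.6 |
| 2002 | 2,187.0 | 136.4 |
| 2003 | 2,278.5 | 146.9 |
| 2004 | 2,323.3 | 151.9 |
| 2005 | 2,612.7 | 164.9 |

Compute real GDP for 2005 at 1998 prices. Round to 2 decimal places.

A$1,584.41 million

Real GDP 2005 = 2612.7 / 1.649 = 1584.41.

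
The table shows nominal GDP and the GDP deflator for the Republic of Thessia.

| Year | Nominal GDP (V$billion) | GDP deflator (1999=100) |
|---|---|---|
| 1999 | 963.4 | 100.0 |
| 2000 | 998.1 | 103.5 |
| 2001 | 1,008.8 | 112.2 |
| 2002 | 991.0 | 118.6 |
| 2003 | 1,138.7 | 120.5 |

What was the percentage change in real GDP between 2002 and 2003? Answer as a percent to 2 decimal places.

13.09%

Real GDP 2002 = 991.0/1.186 = 835.58.
Real GDP 2003 = 1138.7/1.205 = 944.98.
Change = 944.98/835.58 − 1 = 0.1309.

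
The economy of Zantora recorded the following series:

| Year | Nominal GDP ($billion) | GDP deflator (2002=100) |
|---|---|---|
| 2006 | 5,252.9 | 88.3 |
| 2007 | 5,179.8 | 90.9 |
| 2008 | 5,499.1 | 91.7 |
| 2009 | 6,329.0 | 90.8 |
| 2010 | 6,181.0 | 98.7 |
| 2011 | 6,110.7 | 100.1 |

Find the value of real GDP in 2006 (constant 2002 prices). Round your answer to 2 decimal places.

Real GDP 2006 = 5252.9 / 0.883 = 5948.92.

$5,948.92 billion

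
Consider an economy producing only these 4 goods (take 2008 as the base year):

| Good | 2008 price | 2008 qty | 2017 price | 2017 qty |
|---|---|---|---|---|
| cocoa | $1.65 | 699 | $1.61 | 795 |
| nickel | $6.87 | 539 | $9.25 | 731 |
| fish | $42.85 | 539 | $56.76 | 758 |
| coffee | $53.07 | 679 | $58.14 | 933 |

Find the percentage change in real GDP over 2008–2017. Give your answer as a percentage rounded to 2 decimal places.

Real GDP 2008 = Nominal GDP 2008 = 1.65·699 + 6.87·539 + 42.85·539 + 53.07·679 = 63986.96.
Real GDP 2017 (at 2008 prices) = 1.65·795 + 6.87·731 + 42.85·758 + 53.07·933 = 88328.33.
Real growth = 88328.33/63986.96 − 1 = 0.3804.

38.04%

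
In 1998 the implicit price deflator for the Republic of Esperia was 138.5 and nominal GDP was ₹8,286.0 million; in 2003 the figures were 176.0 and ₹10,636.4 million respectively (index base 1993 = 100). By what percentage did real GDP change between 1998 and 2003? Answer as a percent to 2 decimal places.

1.02%

Deflate each year: 1998 → 8286.0/1.385 = 5982.67; 2003 → 10636.4/1.760 = 6043.41.
So real GDP changed by 6043.41/5982.67 − 1 = 0.0102, i.e. 1.02%.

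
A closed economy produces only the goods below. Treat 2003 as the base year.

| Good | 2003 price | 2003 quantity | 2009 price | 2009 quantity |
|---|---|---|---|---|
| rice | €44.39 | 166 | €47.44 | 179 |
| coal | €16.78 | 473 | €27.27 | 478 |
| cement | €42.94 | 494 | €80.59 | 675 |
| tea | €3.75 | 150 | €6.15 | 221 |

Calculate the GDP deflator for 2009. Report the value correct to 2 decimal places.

Nominal GDP 2009 = 47.44·179 + 27.27·478 + 80.59·675 + 6.15·221 = 77284.22.
Real GDP 2009 (at 2003 prices) = 44.39·179 + 16.78·478 + 42.94·675 + 3.75·221 = 45779.90.
Deflator = Nominal/Real × 100 = 77284.22/45779.90 × 100 = 168.817.

168.82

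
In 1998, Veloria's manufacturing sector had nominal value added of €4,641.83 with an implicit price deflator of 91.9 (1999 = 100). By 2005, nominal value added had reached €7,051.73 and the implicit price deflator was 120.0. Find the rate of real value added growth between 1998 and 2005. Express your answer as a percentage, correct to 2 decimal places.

16.34%

Real value added 1998 = 4641.83 / 0.919 = 5050.96.
Real value added 2005 = 7051.73 / 1.200 = 5876.44.
Real growth = 5876.44 / 5050.96 − 1 = 0.1634.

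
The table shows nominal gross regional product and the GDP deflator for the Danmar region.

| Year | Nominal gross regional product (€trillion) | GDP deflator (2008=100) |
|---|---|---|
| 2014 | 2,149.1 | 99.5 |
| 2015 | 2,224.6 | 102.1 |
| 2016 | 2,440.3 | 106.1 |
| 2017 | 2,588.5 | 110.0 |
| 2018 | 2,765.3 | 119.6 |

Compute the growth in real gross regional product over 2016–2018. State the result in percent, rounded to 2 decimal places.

Real gross regional product 2016 = 2440.3/1.061 = 2300.00.
Real gross regional product 2018 = 2765.3/1.196 = 2312.12.
Change = 2312.12/2300.00 − 1 = 0.0053.

0.53%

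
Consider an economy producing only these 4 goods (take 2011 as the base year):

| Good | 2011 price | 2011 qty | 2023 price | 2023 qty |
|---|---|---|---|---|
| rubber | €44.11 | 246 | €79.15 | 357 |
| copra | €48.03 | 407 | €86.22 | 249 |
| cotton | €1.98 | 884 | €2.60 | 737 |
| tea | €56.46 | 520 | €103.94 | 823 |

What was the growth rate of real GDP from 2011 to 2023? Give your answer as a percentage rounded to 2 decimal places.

Real GDP 2011 = Nominal GDP 2011 = 44.11·246 + 48.03·407 + 1.98·884 + 56.46·520 = 61508.79.
Real GDP 2023 (at 2011 prices) = 44.11·357 + 48.03·249 + 1.98·737 + 56.46·823 = 75632.58.
Real growth = 75632.58/61508.79 − 1 = 0.2296.

22.96%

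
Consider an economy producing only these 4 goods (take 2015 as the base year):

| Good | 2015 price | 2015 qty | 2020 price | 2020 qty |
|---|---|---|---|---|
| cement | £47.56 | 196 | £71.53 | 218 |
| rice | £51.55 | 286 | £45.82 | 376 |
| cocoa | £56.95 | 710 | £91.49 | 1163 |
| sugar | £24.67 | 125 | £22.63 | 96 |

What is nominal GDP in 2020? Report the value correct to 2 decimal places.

Nominal GDP 2020 = Σ (p_2020 × q_2020) = 71.53·218 + 45.82·376 + 91.49·1163 + 22.63·96 = 141397.21.

£141397.21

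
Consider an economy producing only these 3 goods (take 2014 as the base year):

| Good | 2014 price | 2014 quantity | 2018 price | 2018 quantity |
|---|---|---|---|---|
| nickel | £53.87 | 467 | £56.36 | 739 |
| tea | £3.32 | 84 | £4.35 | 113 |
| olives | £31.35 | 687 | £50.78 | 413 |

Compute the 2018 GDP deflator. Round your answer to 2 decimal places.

Nominal GDP 2018 = 56.36·739 + 4.35·113 + 50.78·413 = 63113.73.
Real GDP 2018 (at 2014 prices) = 53.87·739 + 3.32·113 + 31.35·413 = 53132.64.
Deflator = Nominal/Real × 100 = 63113.73/53132.64 × 100 = 118.785.

118.79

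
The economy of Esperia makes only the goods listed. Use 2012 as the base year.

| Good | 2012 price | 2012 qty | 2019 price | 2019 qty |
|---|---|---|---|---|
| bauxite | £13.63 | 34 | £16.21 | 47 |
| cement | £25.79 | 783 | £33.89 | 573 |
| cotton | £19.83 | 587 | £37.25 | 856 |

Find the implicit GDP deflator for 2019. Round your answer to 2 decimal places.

Nominal GDP 2019 = 16.21·47 + 33.89·573 + 37.25·856 = 52066.84.
Real GDP 2019 (at 2012 prices) = 13.63·47 + 25.79·573 + 19.83·856 = 32392.76.
Deflator = Nominal/Real × 100 = 52066.84/32392.76 × 100 = 160.736.

160.74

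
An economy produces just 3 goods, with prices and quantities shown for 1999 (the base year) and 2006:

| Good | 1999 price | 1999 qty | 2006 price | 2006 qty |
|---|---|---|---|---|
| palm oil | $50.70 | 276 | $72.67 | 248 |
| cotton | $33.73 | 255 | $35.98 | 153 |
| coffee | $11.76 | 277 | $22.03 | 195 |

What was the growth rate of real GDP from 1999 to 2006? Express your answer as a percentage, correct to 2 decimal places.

-22.53%

Real GDP 1999 = Nominal GDP 1999 = 50.70·276 + 33.73·255 + 11.76·277 = 25851.87.
Real GDP 2006 (at 1999 prices) = 50.70·248 + 33.73·153 + 11.76·195 = 20027.49.
Real growth = 20027.49/25851.87 − 1 = -0.2253.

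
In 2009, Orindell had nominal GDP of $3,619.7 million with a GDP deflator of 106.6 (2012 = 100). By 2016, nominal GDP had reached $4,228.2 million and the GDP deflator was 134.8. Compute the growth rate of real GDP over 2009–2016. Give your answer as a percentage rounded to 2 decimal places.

-7.63%

Real GDP 2009 = 3619.7 / 1.066 = 3395.59.
Real GDP 2016 = 4228.2 / 1.348 = 3136.65.
Real growth = 3136.65 / 3395.59 − 1 = -0.0763.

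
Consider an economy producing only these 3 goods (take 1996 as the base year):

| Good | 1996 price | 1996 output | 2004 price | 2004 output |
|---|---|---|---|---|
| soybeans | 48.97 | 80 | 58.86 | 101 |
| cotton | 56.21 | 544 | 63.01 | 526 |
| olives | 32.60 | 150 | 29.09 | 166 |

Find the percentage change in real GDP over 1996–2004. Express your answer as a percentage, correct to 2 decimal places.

1.37%

Real GDP 1996 = Nominal GDP 1996 = 48.97·80 + 56.21·544 + 32.60·150 = 39385.84.
Real GDP 2004 (at 1996 prices) = 48.97·101 + 56.21·526 + 32.60·166 = 39924.03.
Real growth = 39924.03/39385.84 − 1 = 0.0137.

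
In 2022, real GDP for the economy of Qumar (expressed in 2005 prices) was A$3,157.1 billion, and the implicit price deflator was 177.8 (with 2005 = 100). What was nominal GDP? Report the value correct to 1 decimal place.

A$5,613.3 billion

Nominal GDP = Real × (implicit price deflator/100) = 3157.1 × 1.778 = 5613.32.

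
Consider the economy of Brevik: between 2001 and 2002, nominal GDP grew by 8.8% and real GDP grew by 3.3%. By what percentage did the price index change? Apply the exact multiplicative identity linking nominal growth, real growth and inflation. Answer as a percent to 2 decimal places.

(1 + g_nom) = (1 + g_real)(1 + π), so π = 1.0880 / 1.0330 − 1 = 0.05324.

5.32%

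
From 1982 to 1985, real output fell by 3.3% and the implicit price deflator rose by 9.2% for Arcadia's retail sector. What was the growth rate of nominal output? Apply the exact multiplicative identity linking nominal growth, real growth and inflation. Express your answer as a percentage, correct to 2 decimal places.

(1 + g_nom) = (1 + g_real)(1 + π) = 0.9670 × 1.0920 = 1.05596.

5.60%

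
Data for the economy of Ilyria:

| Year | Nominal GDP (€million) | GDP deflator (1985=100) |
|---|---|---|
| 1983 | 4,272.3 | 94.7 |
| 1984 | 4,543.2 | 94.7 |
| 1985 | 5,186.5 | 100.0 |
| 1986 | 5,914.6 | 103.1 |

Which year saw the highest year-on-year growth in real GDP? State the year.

1984: real = 4543.2/0.947 = 4797.47; growth vs 1983 (4511.40) = 6.34%.
1985: real = 5186.5/1.000 = 5186.50; growth vs 1984 (4797.47) = 8.11%.
1986: real = 5914.6/1.031 = 5736.76; growth vs 1985 (5186.50) = 10.61%.

1986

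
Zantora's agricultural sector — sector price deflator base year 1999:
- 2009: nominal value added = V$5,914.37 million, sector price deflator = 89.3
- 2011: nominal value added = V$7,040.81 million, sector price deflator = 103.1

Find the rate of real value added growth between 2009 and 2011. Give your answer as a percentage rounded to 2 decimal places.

Real value added 2009 = 5914.37 / 0.893 = 6623.03.
Real value added 2011 = 7040.81 / 1.031 = 6829.11.
Real growth = 6829.11 / 6623.03 − 1 = 0.0311.

3.11%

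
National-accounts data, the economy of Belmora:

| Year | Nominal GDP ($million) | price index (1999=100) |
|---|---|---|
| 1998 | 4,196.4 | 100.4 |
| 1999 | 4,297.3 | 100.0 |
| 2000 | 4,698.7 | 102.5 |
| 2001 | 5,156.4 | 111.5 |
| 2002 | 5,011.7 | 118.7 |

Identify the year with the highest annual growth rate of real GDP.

2000

1999: real = 4297.3/1.000 = 4297.30; growth vs 1998 (4179.68) = 2.81%.
2000: real = 4698.7/1.025 = 4584.10; growth vs 1999 (4297.30) = 6.67%.
2001: real = 5156.4/1.115 = 4624.57; growth vs 2000 (4584.10) = 0.88%.
2002: real = 5011.7/1.187 = 4222.16; growth vs 2001 (4624.57) = -8.70%.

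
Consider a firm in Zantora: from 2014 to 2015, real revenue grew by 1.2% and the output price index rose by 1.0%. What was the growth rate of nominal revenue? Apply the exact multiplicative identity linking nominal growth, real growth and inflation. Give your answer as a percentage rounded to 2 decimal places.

(1 + g_nom) = (1 + g_real)(1 + π) = 1.0120 × 1.0100 = 1.02212.

2.21%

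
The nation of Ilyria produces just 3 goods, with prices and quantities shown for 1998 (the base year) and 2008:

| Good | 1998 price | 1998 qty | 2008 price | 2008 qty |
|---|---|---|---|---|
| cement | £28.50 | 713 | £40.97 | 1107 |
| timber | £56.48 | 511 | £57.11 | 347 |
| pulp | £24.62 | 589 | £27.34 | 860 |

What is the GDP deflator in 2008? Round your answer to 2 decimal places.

Nominal GDP 2008 = 40.97·1107 + 57.11·347 + 27.34·860 = 88683.36.
Real GDP 2008 (at 1998 prices) = 28.50·1107 + 56.48·347 + 24.62·860 = 72321.26.
Deflator = Nominal/Real × 100 = 88683.36/72321.26 × 100 = 122.624.

122.62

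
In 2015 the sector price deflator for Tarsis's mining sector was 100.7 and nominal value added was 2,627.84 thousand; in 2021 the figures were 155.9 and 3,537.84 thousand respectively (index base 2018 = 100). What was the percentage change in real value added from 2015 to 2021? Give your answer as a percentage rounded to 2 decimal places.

Real value added 2015 = 2627.84 / 1.007 = 2609.57.
Real value added 2021 = 3537.84 / 1.559 = 2269.30.
Real growth = 2269.30 / 2609.57 − 1 = -0.1304.

-13.04%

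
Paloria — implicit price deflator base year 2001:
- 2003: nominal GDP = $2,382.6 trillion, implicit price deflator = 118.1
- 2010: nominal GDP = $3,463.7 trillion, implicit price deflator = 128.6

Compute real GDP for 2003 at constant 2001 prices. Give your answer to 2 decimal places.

$2,017.44 trillion

Real GDP = Nominal / (implicit price deflator/100) = 2382.6 / 1.181 = 2017.44.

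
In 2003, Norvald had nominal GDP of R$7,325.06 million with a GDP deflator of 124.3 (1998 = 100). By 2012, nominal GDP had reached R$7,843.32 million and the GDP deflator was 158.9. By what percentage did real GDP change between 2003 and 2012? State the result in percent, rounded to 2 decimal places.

Real GDP 2003 = 7325.06 / 1.243 = 5893.05.
Real GDP 2012 = 7843.32 / 1.589 = 4936.01.
Real growth = 4936.01 / 5893.05 − 1 = -0.1624.

-16.24%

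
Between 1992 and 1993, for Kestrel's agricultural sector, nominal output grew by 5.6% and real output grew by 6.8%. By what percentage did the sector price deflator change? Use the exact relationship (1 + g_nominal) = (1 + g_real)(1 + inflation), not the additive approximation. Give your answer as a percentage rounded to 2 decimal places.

(1 + g_nom) = (1 + g_real)(1 + π), so π = 1.0560 / 1.0680 − 1 = -0.01124.

-1.12%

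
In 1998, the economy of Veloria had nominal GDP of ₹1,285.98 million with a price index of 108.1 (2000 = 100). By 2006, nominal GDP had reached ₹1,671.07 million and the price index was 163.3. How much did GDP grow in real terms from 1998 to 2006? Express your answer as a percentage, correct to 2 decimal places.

Deflate each year: 1998 → 1285.98/1.081 = 1189.62; 2006 → 1671.07/1.633 = 1023.31.
So real GDP changed by 1023.31/1189.62 − 1 = -0.1398, i.e. -13.98%.

-13.98%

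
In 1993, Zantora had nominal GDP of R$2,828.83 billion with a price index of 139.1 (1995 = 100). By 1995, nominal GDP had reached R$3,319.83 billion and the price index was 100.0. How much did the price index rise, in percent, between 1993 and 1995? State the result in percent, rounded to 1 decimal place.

-28.1%

Price-level change = 100.0 / 139.1 − 1 = -0.2811.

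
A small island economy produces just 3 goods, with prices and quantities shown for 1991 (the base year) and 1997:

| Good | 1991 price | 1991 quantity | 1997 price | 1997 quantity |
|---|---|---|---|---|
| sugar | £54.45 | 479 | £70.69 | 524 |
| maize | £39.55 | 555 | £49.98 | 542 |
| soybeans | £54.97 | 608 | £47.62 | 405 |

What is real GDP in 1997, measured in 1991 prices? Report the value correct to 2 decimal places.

Real GDP 1997 = Σ (p_1991 × q_1997) = 54.45·524 + 39.55·542 + 54.97·405 = 72230.75.

£72230.75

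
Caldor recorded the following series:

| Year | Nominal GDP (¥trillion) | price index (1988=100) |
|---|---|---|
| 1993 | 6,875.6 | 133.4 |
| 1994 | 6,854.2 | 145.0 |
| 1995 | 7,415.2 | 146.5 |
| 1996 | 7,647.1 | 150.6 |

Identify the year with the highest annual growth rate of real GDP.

1995

1994: real = 6854.2/1.450 = 4727.03; growth vs 1993 (5154.12) = -8.29%.
1995: real = 7415.2/1.465 = 5061.57; growth vs 1994 (4727.03) = 7.08%.
1996: real = 7647.1/1.506 = 5077.76; growth vs 1995 (5061.57) = 0.32%.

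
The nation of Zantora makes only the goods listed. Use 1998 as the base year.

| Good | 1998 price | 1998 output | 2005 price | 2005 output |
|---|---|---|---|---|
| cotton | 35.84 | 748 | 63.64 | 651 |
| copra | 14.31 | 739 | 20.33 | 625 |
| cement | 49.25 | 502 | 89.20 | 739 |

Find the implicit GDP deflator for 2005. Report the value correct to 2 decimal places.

174.83

Nominal GDP 2005 = 63.64·651 + 20.33·625 + 89.20·739 = 120054.69.
Real GDP 2005 (at 1998 prices) = 35.84·651 + 14.31·625 + 49.25·739 = 68671.34.
Deflator = Nominal/Real × 100 = 120054.69/68671.34 × 100 = 174.825.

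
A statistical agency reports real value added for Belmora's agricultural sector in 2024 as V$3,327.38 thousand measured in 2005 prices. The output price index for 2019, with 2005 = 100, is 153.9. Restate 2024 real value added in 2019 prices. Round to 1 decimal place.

V$5,120.8 thousand

Real value added in 2019 prices = Real value added in 2005 prices × (P_2019/P_2005) = 3327.38 × 1.539 = 5120.84.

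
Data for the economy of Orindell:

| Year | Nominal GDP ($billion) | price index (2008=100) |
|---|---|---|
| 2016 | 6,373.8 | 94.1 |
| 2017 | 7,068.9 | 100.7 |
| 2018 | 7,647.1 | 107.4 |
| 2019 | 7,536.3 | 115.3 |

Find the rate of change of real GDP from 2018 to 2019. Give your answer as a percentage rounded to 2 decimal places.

-8.20%

Real GDP 2018 = 7647.1/1.074 = 7120.20.
Real GDP 2019 = 7536.3/1.153 = 6536.25.
Change = 6536.25/7120.20 − 1 = -0.0820.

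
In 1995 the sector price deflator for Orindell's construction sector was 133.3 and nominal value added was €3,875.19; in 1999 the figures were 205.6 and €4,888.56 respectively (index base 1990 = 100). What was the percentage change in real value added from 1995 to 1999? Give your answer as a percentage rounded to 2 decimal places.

-18.21%

Real value added 1995 = 3875.19 / 1.333 = 2907.12.
Real value added 1999 = 4888.56 / 2.056 = 2377.70.
Real growth = 2377.70 / 2907.12 − 1 = -0.1821.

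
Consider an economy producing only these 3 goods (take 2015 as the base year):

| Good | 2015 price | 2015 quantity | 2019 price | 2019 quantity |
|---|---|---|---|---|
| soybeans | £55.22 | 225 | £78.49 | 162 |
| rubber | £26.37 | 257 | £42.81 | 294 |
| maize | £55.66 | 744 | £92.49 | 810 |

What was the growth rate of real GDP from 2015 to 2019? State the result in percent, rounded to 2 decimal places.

Real GDP 2015 = Nominal GDP 2015 = 55.22·225 + 26.37·257 + 55.66·744 = 60612.63.
Real GDP 2019 (at 2015 prices) = 55.22·162 + 26.37·294 + 55.66·810 = 61783.02.
Real growth = 61783.02/60612.63 − 1 = 0.0193.

1.93%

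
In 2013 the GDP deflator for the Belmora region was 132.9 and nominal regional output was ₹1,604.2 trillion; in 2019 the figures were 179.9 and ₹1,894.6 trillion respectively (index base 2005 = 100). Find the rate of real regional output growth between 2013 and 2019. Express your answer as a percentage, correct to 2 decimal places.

-12.75%

Deflate each year: 2013 → 1604.2/1.329 = 1207.07; 2019 → 1894.6/1.799 = 1053.14.
So real regional output changed by 1053.14/1207.07 − 1 = -0.1275, i.e. -12.75%.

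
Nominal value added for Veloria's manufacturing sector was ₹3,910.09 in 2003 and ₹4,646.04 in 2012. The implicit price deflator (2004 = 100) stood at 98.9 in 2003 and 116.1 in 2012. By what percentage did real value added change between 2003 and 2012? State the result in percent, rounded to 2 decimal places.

1.22%

Real value added 2003 = 3910.09 / 0.989 = 3953.58.
Real value added 2012 = 4646.04 / 1.161 = 4001.76.
Real growth = 4001.76 / 3953.58 − 1 = 0.0122.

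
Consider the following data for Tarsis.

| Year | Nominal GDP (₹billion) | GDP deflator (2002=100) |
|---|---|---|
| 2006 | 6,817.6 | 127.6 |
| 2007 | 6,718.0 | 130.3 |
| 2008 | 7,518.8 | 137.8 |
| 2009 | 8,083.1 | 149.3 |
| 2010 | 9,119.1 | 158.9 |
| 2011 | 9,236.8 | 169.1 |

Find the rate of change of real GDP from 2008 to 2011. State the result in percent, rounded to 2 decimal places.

Real GDP 2008 = 7518.8/1.378 = 5456.31.
Real GDP 2011 = 9236.8/1.691 = 5462.33.
Change = 5462.33/5456.31 − 1 = 0.0011.

0.11%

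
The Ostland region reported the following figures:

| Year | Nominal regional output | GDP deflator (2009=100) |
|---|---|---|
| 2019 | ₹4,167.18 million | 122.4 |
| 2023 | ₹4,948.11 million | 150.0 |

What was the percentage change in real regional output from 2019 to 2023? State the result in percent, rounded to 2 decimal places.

-3.11%

Real regional output 2019 = 4167.18 / 1.224 = 3404.56.
Real regional output 2023 = 4948.11 / 1.500 = 3298.74.
Real growth = 3298.74 / 3404.56 − 1 = -0.0311.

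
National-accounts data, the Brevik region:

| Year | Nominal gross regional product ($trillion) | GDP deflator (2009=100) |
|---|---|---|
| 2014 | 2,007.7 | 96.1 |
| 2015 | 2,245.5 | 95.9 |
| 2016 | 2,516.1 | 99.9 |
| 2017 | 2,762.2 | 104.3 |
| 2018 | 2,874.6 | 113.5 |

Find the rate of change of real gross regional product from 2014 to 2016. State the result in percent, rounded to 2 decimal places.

Real gross regional product 2014 = 2007.7/0.961 = 2089.18.
Real gross regional product 2016 = 2516.1/0.999 = 2518.62.
Change = 2518.62/2089.18 − 1 = 0.2056.

20.56%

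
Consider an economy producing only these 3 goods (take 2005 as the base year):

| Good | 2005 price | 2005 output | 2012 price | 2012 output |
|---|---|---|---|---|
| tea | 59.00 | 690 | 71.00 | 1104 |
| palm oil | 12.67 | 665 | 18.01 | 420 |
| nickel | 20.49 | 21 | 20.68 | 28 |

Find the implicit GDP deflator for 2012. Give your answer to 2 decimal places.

Nominal GDP 2012 = 71.00·1104 + 18.01·420 + 20.68·28 = 86527.24.
Real GDP 2012 (at 2005 prices) = 59.00·1104 + 12.67·420 + 20.49·28 = 71031.12.
Deflator = Nominal/Real × 100 = 86527.24/71031.12 × 100 = 121.816.

121.82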